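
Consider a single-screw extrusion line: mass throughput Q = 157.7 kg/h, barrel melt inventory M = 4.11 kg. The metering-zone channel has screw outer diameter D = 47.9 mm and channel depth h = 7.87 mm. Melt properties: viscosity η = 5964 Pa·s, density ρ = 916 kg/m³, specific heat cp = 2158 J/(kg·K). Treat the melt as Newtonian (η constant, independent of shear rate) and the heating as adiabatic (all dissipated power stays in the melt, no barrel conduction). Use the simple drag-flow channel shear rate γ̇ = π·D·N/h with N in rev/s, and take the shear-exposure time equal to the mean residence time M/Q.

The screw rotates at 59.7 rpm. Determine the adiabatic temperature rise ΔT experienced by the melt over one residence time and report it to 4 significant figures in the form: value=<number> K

value=102.5 K

Throughput in SI: Q_s = 157.7 kg/h ÷ 3600 s/h = 0.0438056 kg/s
Mean residence time: t_res = M/Q_s = 4.11 kg / 0.0438056 kg/s = 93.8237 s
Convert to SI: D = 0.0479 m, h = 0.00787 m, N = 59.7/60 = 0.995 rev/s
γ̇ = π·D·N / h = π · 0.0479 · 0.995 / 0.00787 = 19.0254 s⁻¹
Adiabatic rise: ΔT = η γ̇² t_res / (ρ cp) = 5964·(19.0254)²·93.8237 / (916·2158) = 102.464 K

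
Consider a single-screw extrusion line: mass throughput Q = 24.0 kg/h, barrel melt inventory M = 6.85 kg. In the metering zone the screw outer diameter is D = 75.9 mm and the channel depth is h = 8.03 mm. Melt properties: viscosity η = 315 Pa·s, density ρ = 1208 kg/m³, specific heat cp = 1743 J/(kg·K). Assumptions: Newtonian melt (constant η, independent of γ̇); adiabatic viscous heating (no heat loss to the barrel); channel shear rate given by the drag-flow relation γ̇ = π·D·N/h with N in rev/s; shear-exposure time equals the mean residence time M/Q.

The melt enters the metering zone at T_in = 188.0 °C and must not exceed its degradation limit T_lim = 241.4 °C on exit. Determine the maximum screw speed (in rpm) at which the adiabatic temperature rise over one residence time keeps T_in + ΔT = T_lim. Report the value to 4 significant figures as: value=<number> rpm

Throughput in SI: Q_s = 24.0 kg/h ÷ 3600 s/h = 0.00666667 kg/s
Mean residence time: t_res = M/Q_s = 6.85 kg / 0.00666667 kg/s = 1027.5 s
Geometry in SI: D = 75.9 mm → 0.0759 m, h = 8.03 mm → 0.00803 m
ΔT_a = T_lim − T_in = 241.4 − 188.0 = 53.4 K
γ̇_max² = ΔT_a·ρ·cp / (η·t_res) = [53.4 × 1208 × 1743] / [315 × 1027.5] = 347.387 s⁻²
γ̇_max = sqrt(347.387) = 18.6383 s⁻¹
N_max = γ̇_max h / (πD) = 18.6383·0.00803/(π·0.0759) = 0.627669 rev/s → ×60 = 37.6601 rpm

value=37.66 rpm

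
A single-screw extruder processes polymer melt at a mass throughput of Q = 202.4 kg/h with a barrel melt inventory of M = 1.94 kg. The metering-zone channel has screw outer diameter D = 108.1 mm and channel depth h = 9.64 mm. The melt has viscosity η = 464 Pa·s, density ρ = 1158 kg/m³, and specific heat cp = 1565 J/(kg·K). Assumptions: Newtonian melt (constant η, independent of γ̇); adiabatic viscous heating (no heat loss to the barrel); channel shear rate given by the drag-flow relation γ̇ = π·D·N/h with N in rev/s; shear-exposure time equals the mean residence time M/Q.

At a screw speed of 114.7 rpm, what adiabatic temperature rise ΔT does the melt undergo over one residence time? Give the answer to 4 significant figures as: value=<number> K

Q_s = Q / 3600 = 202.4 / 3600 = 0.0562222 kg/s
t_res = M / Q_s = 1.94 / 0.0562222 = 34.5059 s
Convert to SI: D = 0.1081 m, h = 0.00964 m, N = 114.7/60 = 1.91167 rev/s
γ̇ = π D N / h = (π)(0.1081)(1.91167) / 0.00964 = 67.3458 s⁻¹
Adiabatic rise: ΔT = η γ̇² t_res / (ρ cp) = 464·(67.3458)²·34.5059 / (1158·1565) = 40.0692 K

value=40.07 K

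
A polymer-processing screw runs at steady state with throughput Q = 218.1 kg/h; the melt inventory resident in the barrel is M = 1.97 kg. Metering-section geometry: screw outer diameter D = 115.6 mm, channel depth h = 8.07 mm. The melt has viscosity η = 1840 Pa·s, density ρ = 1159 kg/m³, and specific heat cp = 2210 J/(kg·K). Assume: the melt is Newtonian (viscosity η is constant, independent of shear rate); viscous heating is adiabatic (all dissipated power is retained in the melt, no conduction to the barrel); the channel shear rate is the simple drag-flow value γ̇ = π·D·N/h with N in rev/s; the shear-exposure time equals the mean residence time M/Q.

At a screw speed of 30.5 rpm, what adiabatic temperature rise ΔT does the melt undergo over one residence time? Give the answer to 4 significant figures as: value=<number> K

Q_s = Q / 3600 = 218.1 / 3600 = 0.0605833 kg/s
t_res = M / Q_s = 1.97 / 0.0605833 = 32.5172 s
Geometry in metres: D = 115.6 mm → 0.1156 m, h = 8.07 mm → 0.00807 m; screw speed N = 30.5 rpm = 0.508333 rev/s
γ̇ = π·D·N / h = π · 0.1156 · 0.508333 / 0.00807 = 22.8761 s⁻¹
ΔT = η·γ̇²·t_res / (ρ·cp) = 1840 · (22.8761)² · 32.5172 / (1159 · 2210) = 12.2242 K

value=12.22 K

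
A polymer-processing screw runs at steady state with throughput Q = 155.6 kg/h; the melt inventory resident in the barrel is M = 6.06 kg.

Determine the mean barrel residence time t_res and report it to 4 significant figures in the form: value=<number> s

Convert throughput: Q = 155.6 kg/h = 155.6/3600 = 0.0432222 kg/s
t_res = M / Q_s = 6.06 ÷ 0.0432222 = 140.206 s

value=140.2 s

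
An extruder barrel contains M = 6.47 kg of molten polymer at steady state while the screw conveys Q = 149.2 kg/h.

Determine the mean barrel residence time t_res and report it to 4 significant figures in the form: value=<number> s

value=156.1 s

Throughput in SI: Q_s = 149.2 kg/h ÷ 3600 s/h = 0.0414444 kg/s
t_res = M / Q_s = 6.47 ÷ 0.0414444 = 156.113 s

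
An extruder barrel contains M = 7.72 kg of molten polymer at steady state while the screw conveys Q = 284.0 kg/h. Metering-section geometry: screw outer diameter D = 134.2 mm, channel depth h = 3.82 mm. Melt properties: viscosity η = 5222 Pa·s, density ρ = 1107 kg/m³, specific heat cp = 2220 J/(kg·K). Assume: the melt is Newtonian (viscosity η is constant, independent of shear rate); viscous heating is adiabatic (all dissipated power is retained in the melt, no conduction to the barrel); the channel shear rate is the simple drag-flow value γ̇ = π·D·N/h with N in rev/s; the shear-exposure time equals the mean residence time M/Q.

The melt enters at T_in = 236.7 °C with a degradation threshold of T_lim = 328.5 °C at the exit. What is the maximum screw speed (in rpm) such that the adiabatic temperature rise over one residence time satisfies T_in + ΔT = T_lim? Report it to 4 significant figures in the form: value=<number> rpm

value=11.42 rpm

Convert throughput: Q = 284.0 kg/h = 284.0/3600 = 0.0788889 kg/s
Mean residence time: t_res = M/Q_s = 7.72 kg / 0.0788889 kg/s = 97.8592 s
D = 134.2 mm = 0.1342 m;  h = 3.82 mm = 0.00382 m
ΔT_a = T_lim − T_in = 328.5 °C − 236.7 °C = 91.8 K
Invert ΔT = ηγ̇²t_res/(ρcp) for γ̇: γ̇_max² = ΔT_a ρ cp / (η t_res) = 91.8·1107·2220 / (5222·97.8592) = 441.474 s⁻²
γ̇_max = √441.474 = 21.0113 s⁻¹
Solve γ̇ = πDN/h for N: N_max = γ̇_max·h/(π·D) = 21.0113 × 0.00382 / (π × 0.1342) = 0.190377 rev/s = 11.4226 rpm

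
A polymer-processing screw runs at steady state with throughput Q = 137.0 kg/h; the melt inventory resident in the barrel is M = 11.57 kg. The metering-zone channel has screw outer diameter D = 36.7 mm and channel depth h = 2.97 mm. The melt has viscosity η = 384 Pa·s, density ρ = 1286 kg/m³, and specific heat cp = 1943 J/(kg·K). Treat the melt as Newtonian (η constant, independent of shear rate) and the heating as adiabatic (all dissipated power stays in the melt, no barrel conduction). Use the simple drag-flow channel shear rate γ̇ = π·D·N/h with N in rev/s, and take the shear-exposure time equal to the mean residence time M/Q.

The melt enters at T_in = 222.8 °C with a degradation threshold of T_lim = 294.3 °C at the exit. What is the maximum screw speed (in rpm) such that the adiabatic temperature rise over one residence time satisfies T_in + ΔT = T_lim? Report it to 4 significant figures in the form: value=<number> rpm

Throughput in SI: Q_s = 137.0 kg/h ÷ 3600 s/h = 0.0380556 kg/s
t_res = M / Q_s = 11.57 / 0.0380556 = 304.029 s
D = 36.7 mm = 0.0367 m;  h = 2.97 mm = 0.00297 m
ΔT_a = T_lim − T_in = 294.3 − 222.8 = 71.5 K
Invert ΔT = ηγ̇²t_res/(ρcp) for γ̇: γ̇_max² = ΔT_a ρ cp / (η t_res) = 71.5·1286·1943 / (384·304.029) = 1530.29 s⁻²
γ̇_max = sqrt(1530.29) = 39.1189 s⁻¹
N_max = γ̇_max·h / (π·D) = 39.1189 · 0.00297 / (π · 0.0367) = 1.00769 rev/s = 60.4614 rpm

value=60.46 rpm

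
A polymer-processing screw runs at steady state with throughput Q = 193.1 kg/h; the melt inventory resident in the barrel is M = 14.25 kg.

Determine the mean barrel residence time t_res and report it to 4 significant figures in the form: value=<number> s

value=265.7 s

Q_s = Q / 3600 = 193.1 / 3600 = 0.0536389 kg/s
t_res = M / Q_s = 14.25 / 0.0536389 = 265.665 s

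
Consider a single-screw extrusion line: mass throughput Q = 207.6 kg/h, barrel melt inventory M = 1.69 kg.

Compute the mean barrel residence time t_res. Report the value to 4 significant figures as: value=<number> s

Throughput in SI: Q_s = 207.6 kg/h ÷ 3600 s/h = 0.0576667 kg/s
t_res = M / Q_s = 1.69 ÷ 0.0576667 = 29.3064 s

value=29.31 s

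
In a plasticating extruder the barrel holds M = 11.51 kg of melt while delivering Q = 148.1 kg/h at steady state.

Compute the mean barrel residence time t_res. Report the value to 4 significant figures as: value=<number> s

value=279.8 s

Throughput in SI: Q_s = 148.1 kg/h ÷ 3600 s/h = 0.0411389 kg/s
t_res = M / Q_s = 11.51 ÷ 0.0411389 = 279.784 s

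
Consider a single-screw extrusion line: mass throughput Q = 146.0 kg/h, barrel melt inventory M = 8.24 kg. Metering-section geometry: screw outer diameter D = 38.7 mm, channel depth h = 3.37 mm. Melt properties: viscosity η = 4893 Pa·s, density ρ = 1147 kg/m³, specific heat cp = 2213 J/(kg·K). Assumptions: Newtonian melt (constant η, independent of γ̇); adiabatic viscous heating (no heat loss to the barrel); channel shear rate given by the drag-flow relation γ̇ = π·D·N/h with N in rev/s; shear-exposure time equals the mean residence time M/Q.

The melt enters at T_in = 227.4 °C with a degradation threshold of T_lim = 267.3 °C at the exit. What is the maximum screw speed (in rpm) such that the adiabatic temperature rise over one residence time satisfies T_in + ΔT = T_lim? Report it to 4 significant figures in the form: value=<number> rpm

Throughput in SI: Q_s = 146.0 kg/h ÷ 3600 s/h = 0.0405556 kg/s
t_res = M / Q_s = 8.24 / 0.0405556 = 203.178 s
D = 38.7 mm = 0.0387 m;  h = 3.37 mm = 0.00337 m
ΔT_a = T_lim − T_in = 267.3 °C − 227.4 °C = 39.9 K
γ̇_max² = ΔT_a·ρ·cp/(η·t_res) = 39.9·1147·2213/(4893·203.178) = 101.875 s⁻²
γ̇_max = √101.875 = 10.0933 s⁻¹
N_max = γ̇_max·h / (π·D) = 10.0933 · 0.00337 / (π · 0.0387) = 0.27977 rev/s = 16.7862 rpm

value=16.79 rpm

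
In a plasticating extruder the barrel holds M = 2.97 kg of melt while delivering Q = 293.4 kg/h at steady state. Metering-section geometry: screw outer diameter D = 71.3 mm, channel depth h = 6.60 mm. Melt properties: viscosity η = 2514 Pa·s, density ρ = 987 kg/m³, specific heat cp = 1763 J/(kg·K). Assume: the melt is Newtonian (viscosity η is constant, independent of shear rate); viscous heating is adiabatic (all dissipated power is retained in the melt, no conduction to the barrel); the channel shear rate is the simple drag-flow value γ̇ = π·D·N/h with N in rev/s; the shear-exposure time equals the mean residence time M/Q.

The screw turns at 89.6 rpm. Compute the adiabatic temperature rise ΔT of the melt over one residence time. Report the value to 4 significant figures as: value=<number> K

Q_s = Q / 3600 = 293.4 / 3600 = 0.0815 kg/s
t_res = M / Q_s = 2.97 / 0.0815 = 36.4417 s
D = 71.3 mm = 0.0713 m;  h = 6.60 mm = 0.0066 m;  N = 89.6 rpm / 60 = 1.49333 rev/s
γ̇ = π D N / h = (π)(0.0713)(1.49333) / 0.0066 = 50.6818 s⁻¹
ΔT = η·γ̇²·t_res / (ρ·cp) = 2514 · (50.6818)² · 36.4417 / (987 · 1763) = 135.238 K

value=135.2 K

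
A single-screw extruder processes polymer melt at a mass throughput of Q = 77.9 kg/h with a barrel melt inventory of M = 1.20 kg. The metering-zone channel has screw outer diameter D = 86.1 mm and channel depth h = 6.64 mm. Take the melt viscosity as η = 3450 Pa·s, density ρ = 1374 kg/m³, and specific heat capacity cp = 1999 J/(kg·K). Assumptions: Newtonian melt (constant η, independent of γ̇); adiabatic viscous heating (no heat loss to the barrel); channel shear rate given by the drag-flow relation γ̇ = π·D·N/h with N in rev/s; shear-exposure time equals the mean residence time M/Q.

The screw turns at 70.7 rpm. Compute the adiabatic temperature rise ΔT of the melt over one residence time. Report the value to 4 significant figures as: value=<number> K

Throughput in SI: Q_s = 77.9 kg/h ÷ 3600 s/h = 0.0216389 kg/s
t_res = M / Q_s = 1.20 / 0.0216389 = 55.4557 s
D = 86.1 mm = 0.0861 m;  h = 6.64 mm = 0.00664 m;  N = 70.7 rpm / 60 = 1.17833 rev/s
γ̇ = π D N / h = (π)(0.0861)(1.17833) / 0.00664 = 48.0013 s⁻¹
ΔT = η·γ̇²·t_res/(ρ·cp) = [3450 × 48.0013² × 55.4557] / [1374 × 1999] = 160.499 K

value=160.5 K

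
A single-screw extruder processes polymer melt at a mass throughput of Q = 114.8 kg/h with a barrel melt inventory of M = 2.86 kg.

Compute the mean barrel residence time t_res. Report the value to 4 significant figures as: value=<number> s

value=89.69 s

Convert throughput: Q = 114.8 kg/h = 114.8/3600 = 0.0318889 kg/s
t_res = M / Q_s = 2.86 ÷ 0.0318889 = 89.6864 s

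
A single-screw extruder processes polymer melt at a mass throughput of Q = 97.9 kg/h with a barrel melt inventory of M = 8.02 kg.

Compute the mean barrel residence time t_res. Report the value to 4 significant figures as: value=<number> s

Convert throughput: Q = 97.9 kg/h = 97.9/3600 = 0.0271944 kg/s
t_res = M / Q_s = 8.02 ÷ 0.0271944 = 294.913 s

value=294.9 s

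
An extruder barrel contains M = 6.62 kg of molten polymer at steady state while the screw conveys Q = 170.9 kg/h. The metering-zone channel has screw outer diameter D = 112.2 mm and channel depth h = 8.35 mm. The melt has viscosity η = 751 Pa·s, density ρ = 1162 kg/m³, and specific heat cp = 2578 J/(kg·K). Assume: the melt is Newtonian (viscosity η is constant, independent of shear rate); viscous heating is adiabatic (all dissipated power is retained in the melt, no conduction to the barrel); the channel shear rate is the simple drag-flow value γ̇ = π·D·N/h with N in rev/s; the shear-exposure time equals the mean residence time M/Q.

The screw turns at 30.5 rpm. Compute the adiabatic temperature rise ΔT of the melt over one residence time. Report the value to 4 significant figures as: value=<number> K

Convert throughput: Q = 170.9 kg/h = 170.9/3600 = 0.0474722 kg/s
t_res = M / Q_s = 6.62 / 0.0474722 = 139.45 s
D = 112.2 mm = 0.1122 m;  h = 8.35 mm = 0.00835 m;  N = 30.5 rpm / 60 = 0.508333 rev/s
γ̇ = π D N / h = (π)(0.1122)(0.508333) / 0.00835 = 21.4588 s⁻¹
ΔT = η·γ̇²·t_res/(ρ·cp) = [751 × 21.4588² × 139.45] / [1162 × 2578] = 16.0983 K

value=16.10 K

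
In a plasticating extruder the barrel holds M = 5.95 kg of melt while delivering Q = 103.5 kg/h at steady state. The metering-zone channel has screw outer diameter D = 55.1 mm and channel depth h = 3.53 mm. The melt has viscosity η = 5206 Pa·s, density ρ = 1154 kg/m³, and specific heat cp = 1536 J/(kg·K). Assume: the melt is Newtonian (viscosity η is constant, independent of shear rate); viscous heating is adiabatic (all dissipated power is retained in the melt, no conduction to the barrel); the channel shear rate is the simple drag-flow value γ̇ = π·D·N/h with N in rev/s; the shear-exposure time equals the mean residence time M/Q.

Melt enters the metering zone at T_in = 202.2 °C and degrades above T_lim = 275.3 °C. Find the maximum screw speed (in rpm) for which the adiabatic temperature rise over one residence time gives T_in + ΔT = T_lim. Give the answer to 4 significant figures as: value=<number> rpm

Throughput in SI: Q_s = 103.5 kg/h ÷ 3600 s/h = 0.02875 kg/s
t_res = M / Q_s = 5.95 ÷ 0.02875 = 206.957 s
D = 55.1 mm = 0.0551 m;  h = 3.53 mm = 0.00353 m
ΔT_a = T_lim − T_in = 275.3 °C − 202.2 °C = 73.1 K
γ̇_max² = ΔT_a·ρ·cp / (η·t_res) = [73.1 × 1154 × 1536] / [5206 × 206.957] = 120.263 s⁻²
γ̇_max = √120.263 = 10.9664 s⁻¹
Solve γ̇ = πDN/h for N: N_max = γ̇_max·h/(π·D) = 10.9664 × 0.00353 / (π × 0.0551) = 0.223634 rev/s = 13.4181 rpm

value=13.42 rpm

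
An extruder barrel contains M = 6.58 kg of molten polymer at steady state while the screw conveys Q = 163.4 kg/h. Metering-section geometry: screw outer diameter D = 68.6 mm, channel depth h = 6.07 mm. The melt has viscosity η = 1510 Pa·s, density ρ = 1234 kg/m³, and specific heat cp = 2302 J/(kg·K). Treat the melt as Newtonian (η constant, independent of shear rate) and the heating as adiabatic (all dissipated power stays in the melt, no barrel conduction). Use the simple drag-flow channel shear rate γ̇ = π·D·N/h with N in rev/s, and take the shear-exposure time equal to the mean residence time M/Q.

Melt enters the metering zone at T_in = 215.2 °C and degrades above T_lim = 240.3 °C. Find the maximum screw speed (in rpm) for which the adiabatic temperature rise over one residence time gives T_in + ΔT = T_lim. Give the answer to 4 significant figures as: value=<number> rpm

value=30.50 rpm

Q_s = Q / 3600 = 163.4 / 3600 = 0.0453889 kg/s
Mean residence time: t_res = M/Q_s = 6.58 kg / 0.0453889 kg/s = 144.969 s
Convert to metres: D = 0.0686 m, h = 0.00607 m
ΔT_a = T_lim − T_in = 240.3 °C − 215.2 °C = 25.1 K
γ̇_max² = ΔT_a·ρ·cp / (η·t_res) = [25.1 × 1234 × 2302] / [1510 × 144.969] = 325.717 s⁻²
γ̇_max = √325.717 = 18.0476 s⁻¹
N_max = γ̇_max h / (πD) = 18.0476·0.00607/(π·0.0686) = 0.508318 rev/s → ×60 = 30.4991 rpm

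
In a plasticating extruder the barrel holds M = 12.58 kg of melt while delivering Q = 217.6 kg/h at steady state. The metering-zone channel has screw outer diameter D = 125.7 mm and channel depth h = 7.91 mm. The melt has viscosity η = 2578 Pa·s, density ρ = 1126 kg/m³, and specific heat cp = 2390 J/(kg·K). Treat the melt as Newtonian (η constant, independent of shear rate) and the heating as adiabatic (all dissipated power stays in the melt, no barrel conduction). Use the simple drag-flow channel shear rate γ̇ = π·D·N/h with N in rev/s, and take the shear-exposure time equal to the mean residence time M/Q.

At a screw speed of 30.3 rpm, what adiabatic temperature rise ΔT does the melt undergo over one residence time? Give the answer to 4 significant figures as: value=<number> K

Q_s = Q / 3600 = 217.6 / 3600 = 0.0604444 kg/s
t_res = M / Q_s = 12.58 / 0.0604444 = 208.125 s
Geometry in metres: D = 125.7 mm → 0.1257 m, h = 7.91 mm → 0.00791 m; screw speed N = 30.3 rpm = 0.505 rev/s
γ̇ = π·D·N / h = π · 0.1257 · 0.505 / 0.00791 = 25.2116 s⁻¹
ΔT = η·γ̇²·t_res/(ρ·cp) = [2578 × 25.2116² × 208.125] / [1126 × 2390] = 126.728 K

value=126.7 K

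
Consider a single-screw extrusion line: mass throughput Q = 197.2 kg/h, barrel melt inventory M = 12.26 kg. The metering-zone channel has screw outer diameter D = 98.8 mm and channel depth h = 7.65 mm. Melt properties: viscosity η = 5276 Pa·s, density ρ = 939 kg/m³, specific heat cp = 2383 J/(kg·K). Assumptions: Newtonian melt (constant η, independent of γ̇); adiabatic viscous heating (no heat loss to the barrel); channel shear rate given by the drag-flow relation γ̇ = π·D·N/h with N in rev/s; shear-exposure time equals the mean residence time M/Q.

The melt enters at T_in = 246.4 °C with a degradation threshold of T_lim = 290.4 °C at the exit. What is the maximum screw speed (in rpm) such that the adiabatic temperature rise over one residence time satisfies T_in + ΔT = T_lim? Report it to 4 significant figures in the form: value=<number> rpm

Throughput in SI: Q_s = 197.2 kg/h ÷ 3600 s/h = 0.0547778 kg/s
t_res = M / Q_s = 12.26 / 0.0547778 = 223.813 s
Geometry in SI: D = 98.8 mm → 0.0988 m, h = 7.65 mm → 0.00765 m
Allowable rise: ΔT_a = T_lim − T_in = 290.4 − 246.4 = 44 K
Invert ΔT = ηγ̇²t_res/(ρcp) for γ̇: γ̇_max² = ΔT_a ρ cp / (η t_res) = 44·939·2383 / (5276·223.813) = 83.378 s⁻²
γ̇_max = sqrt(83.378) = 9.13116 s⁻¹
N_max = γ̇_max·h / (π·D) = 9.13116 · 0.00765 / (π · 0.0988) = 0.225051 rev/s = 13.503 rpm

value=13.50 rpm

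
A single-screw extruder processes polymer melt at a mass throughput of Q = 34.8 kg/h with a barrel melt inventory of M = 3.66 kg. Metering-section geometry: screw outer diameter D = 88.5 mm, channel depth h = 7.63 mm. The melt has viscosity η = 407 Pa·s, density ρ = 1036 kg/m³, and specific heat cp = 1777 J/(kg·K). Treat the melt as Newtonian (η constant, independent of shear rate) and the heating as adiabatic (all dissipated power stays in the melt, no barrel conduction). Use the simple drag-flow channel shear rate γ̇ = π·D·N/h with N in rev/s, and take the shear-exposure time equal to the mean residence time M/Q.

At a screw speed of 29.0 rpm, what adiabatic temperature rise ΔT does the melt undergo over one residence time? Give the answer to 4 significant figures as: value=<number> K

Convert throughput: Q = 34.8 kg/h = 34.8/3600 = 0.00966667 kg/s
Mean residence time: t_res = M/Q_s = 3.66 kg / 0.00966667 kg/s = 378.621 s
D = 88.5 mm = 0.0885 m;  h = 7.63 mm = 0.00763 m;  N = 29.0 rpm / 60 = 0.483333 rev/s
γ̇ = π D N / h = (π)(0.0885)(0.483333) / 0.00763 = 17.6123 s⁻¹
ΔT = η·γ̇²·t_res / (ρ·cp) = 407 · (17.6123)² · 378.621 / (1036 · 1777) = 25.9646 K

value=25.96 K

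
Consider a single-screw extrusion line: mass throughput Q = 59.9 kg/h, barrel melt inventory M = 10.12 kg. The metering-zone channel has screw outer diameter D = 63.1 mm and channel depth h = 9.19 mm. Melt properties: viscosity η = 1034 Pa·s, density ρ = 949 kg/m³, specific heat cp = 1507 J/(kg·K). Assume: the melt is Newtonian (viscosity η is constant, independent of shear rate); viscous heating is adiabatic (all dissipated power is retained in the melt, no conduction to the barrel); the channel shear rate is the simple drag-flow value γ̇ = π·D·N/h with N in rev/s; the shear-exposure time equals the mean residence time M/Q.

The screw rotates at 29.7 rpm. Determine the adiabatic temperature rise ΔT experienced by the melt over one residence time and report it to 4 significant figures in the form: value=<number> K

value=50.13 K

Throughput in SI: Q_s = 59.9 kg/h ÷ 3600 s/h = 0.0166389 kg/s
Mean residence time: t_res = M/Q_s = 10.12 kg / 0.0166389 kg/s = 608.214 s
D = 63.1 mm = 0.0631 m;  h = 9.19 mm = 0.00919 m;  N = 29.7 rpm / 60 = 0.495 rev/s
Shear rate: γ̇ = πDN/h = π·0.0631·0.495/0.00919 = 10.6775 s⁻¹
ΔT = η·γ̇²·t_res / (ρ·cp) = 1034 · (10.6775)² · 608.214 / (949 · 1507) = 50.1343 K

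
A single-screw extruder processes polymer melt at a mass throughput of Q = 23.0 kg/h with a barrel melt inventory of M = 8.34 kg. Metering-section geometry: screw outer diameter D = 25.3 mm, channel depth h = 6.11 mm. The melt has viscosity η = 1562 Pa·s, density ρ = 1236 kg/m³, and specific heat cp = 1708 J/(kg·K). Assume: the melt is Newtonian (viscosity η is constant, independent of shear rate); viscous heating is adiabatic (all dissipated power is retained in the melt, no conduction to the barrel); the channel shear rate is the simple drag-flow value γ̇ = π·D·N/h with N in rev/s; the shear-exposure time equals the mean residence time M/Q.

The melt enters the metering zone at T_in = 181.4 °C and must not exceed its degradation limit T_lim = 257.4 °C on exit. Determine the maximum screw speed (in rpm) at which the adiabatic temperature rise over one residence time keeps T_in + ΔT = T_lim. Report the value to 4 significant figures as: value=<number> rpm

value=40.91 rpm

Q_s = Q / 3600 = 23.0 / 3600 = 0.00638889 kg/s
Mean residence time: t_res = M/Q_s = 8.34 kg / 0.00638889 kg/s = 1305.39 s
Convert to metres: D = 0.0253 m, h = 0.00611 m
Allowable rise: ΔT_a = T_lim − T_in = 257.4 − 181.4 = 76 K
γ̇_max² = ΔT_a·ρ·cp / (η·t_res) = [76 × 1236 × 1708] / [1562 × 1305.39] = 78.6861 s⁻²
Take the square root: γ̇_max = √(78.6861) = 8.87052 s⁻¹
N_max = γ̇_max h / (πD) = 8.87052·0.00611/(π·0.0253) = 0.681899 rev/s → ×60 = 40.9139 rpm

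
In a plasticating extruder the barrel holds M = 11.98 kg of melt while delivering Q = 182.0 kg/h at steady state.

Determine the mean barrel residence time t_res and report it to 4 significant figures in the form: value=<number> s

Throughput in SI: Q_s = 182.0 kg/h ÷ 3600 s/h = 0.0505556 kg/s
t_res = M / Q_s = 11.98 / 0.0505556 = 236.967 s

value=237.0 s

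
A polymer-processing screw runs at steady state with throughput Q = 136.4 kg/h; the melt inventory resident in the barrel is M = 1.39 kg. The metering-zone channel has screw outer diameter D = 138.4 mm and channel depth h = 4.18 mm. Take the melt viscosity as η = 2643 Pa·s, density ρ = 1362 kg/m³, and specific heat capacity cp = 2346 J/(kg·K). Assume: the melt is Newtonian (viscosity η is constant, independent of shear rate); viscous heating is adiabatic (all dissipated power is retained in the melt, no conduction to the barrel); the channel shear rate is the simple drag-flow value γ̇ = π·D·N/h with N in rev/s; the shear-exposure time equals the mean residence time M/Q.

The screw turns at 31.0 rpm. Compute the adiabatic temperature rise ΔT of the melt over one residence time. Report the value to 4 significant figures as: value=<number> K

value=87.65 K

Convert throughput: Q = 136.4 kg/h = 136.4/3600 = 0.0378889 kg/s
t_res = M / Q_s = 1.39 ÷ 0.0378889 = 36.6862 s
Convert to SI: D = 0.1384 m, h = 0.00418 m, N = 31.0/60 = 0.516667 rev/s
Shear rate: γ̇ = πDN/h = π·0.1384·0.516667/0.00418 = 53.7428 s⁻¹
Adiabatic rise: ΔT = η γ̇² t_res / (ρ cp) = 2643·(53.7428)²·36.6862 / (1362·2346) = 87.6466 K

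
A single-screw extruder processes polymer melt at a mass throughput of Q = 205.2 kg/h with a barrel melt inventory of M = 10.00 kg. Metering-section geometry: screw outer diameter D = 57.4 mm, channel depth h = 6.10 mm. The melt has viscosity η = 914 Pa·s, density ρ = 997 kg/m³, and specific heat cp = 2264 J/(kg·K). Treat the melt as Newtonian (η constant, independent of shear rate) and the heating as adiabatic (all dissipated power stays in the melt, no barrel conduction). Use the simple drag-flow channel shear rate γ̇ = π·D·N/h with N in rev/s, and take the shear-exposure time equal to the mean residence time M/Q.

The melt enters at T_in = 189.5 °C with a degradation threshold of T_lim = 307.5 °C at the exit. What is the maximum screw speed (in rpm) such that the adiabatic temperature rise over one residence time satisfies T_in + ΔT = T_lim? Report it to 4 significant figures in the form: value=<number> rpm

Q_s = Q / 3600 = 205.2 / 3600 = 0.057 kg/s
Mean residence time: t_res = M/Q_s = 10.00 kg / 0.057 kg/s = 175.439 s
D = 57.4 mm = 0.0574 m;  h = 6.10 mm = 0.0061 m
Allowable rise: ΔT_a = T_lim − T_in = 307.5 − 189.5 = 118 K
γ̇_max² = ΔT_a·ρ·cp / (η·t_res) = [118 × 997 × 2264] / [914 × 175.439] = 1661.05 s⁻²
γ̇_max = sqrt(1661.05) = 40.756 s⁻¹
N_max = γ̇_max·h / (π·D) = 40.756 · 0.0061 / (π · 0.0574) = 1.37867 rev/s = 82.72 rpm

value=82.72 rpm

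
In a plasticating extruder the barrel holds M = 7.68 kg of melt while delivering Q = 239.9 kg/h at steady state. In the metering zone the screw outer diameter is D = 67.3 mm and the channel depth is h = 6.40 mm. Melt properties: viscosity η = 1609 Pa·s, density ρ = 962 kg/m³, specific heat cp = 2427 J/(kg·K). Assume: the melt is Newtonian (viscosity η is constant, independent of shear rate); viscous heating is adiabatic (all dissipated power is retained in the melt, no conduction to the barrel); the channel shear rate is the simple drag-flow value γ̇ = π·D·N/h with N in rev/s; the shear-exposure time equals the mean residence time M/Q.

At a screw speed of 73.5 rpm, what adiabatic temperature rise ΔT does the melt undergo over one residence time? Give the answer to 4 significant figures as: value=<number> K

Q_s = Q / 3600 = 239.9 / 3600 = 0.0666389 kg/s
Mean residence time: t_res = M/Q_s = 7.68 kg / 0.0666389 kg/s = 115.248 s
D = 67.3 mm = 0.0673 m;  h = 6.40 mm = 0.0064 m;  N = 73.5 rpm / 60 = 1.225 rev/s
γ̇ = π·D·N / h = π · 0.0673 · 1.225 / 0.0064 = 40.4689 s⁻¹
ΔT = η·γ̇²·t_res/(ρ·cp) = [1609 × 40.4689² × 115.248] / [962 × 2427] = 130.073 K

value=130.1 K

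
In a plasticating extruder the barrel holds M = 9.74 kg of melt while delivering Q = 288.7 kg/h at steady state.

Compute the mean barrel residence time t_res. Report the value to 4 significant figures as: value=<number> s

Convert throughput: Q = 288.7 kg/h = 288.7/3600 = 0.0801944 kg/s
t_res = M / Q_s = 9.74 / 0.0801944 = 121.455 s

value=121.5 s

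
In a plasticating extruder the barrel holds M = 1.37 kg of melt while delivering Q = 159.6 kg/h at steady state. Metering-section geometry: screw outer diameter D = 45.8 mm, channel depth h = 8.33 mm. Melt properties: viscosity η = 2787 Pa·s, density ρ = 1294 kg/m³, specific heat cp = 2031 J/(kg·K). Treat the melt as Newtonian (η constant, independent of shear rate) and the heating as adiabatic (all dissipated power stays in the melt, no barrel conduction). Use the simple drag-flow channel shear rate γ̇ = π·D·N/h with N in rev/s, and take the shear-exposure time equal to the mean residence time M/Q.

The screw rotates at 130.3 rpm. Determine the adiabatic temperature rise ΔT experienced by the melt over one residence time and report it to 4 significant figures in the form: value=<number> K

Q_s = Q / 3600 = 159.6 / 3600 = 0.0443333 kg/s
Mean residence time: t_res = M/Q_s = 1.37 kg / 0.0443333 kg/s = 30.9023 s
Convert to SI: D = 0.0458 m, h = 0.00833 m, N = 130.3/60 = 2.17167 rev/s
Shear rate: γ̇ = πDN/h = π·0.0458·2.17167/0.00833 = 37.5114 s⁻¹
ΔT = η·γ̇²·t_res/(ρ·cp) = [2787 × 37.5114² × 30.9023] / [1294 × 2031] = 46.1116 K

value=46.11 K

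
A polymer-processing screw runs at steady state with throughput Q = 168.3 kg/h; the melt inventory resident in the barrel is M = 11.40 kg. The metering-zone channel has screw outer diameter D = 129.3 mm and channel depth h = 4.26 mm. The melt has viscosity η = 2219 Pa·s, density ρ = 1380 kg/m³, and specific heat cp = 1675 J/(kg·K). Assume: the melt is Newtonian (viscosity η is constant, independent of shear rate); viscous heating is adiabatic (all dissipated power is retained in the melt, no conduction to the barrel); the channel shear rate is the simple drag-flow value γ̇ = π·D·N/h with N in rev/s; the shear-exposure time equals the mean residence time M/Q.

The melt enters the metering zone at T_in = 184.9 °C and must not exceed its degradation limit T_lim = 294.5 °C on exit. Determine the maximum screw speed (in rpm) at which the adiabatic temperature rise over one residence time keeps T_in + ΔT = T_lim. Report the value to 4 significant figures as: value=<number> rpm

Throughput in SI: Q_s = 168.3 kg/h ÷ 3600 s/h = 0.04675 kg/s
t_res = M / Q_s = 11.40 / 0.04675 = 243.85 s
Geometry in SI: D = 129.3 mm → 0.1293 m, h = 4.26 mm → 0.00426 m
ΔT_a = T_lim − T_in = 294.5 − 184.9 = 109.6 K
Invert ΔT = ηγ̇²t_res/(ρcp) for γ̇: γ̇_max² = ΔT_a ρ cp / (η t_res) = 109.6·1380·1675 / (2219·243.85) = 468.192 s⁻²
Take the square root: γ̇_max = √(468.192) = 21.6377 s⁻¹
N_max = γ̇_max h / (πD) = 21.6377·0.00426/(π·0.1293) = 0.22692 rev/s → ×60 = 13.6152 rpm

value=13.62 rpm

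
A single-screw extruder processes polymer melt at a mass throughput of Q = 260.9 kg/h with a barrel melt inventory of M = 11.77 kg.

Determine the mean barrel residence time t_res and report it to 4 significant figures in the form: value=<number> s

value=162.4 s

Convert throughput: Q = 260.9 kg/h = 260.9/3600 = 0.0724722 kg/s
t_res = M / Q_s = 11.77 / 0.0724722 = 162.407 s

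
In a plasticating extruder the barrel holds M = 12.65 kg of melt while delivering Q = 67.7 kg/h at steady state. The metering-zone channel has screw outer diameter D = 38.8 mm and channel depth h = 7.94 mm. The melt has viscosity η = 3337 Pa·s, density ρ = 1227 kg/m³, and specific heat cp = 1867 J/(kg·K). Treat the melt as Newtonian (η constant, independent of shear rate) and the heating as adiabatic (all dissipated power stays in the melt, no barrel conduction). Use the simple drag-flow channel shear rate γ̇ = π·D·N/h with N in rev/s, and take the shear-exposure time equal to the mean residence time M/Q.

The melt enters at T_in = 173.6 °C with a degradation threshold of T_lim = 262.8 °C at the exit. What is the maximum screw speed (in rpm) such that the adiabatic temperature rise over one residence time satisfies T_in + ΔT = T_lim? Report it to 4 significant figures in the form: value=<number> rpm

value=37.29 rpm

Throughput in SI: Q_s = 67.7 kg/h ÷ 3600 s/h = 0.0188056 kg/s
t_res = M / Q_s = 12.65 / 0.0188056 = 672.674 s
Geometry in SI: D = 38.8 mm → 0.0388 m, h = 7.94 mm → 0.00794 m
Allowable rise: ΔT_a = T_lim − T_in = 262.8 − 173.6 = 89.2 K
γ̇_max² = ΔT_a·ρ·cp / (η·t_res) = [89.2 × 1227 × 1867] / [3337 × 672.674] = 91.0318 s⁻²
γ̇_max = √91.0318 = 9.54106 s⁻¹
N_max = γ̇_max·h / (π·D) = 9.54106 · 0.00794 / (π · 0.0388) = 0.621492 rev/s = 37.2895 rpm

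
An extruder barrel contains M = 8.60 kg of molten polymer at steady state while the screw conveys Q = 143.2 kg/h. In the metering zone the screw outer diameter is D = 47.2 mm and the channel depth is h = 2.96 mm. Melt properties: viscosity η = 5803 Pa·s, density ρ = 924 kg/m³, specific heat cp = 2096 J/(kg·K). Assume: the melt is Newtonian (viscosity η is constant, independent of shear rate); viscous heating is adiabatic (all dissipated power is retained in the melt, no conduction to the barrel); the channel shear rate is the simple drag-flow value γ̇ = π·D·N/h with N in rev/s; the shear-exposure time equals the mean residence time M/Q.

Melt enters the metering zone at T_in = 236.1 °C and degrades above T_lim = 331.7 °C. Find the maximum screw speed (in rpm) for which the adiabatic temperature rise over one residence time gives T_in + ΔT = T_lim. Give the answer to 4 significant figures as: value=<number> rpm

Convert throughput: Q = 143.2 kg/h = 143.2/3600 = 0.0397778 kg/s
t_res = M / Q_s = 8.60 / 0.0397778 = 216.201 s
Convert to metres: D = 0.0472 m, h = 0.00296 m
ΔT_a = T_lim − T_in = 331.7 °C − 236.1 °C = 95.6 K
Invert ΔT = ηγ̇²t_res/(ρcp) for γ̇: γ̇_max² = ΔT_a ρ cp / (η t_res) = 95.6·924·2096 / (5803·216.201) = 147.574 s⁻²
γ̇_max = sqrt(147.574) = 12.148 s⁻¹
Solve γ̇ = πDN/h for N: N_max = γ̇_max·h/(π·D) = 12.148 × 0.00296 / (π × 0.0472) = 0.242496 rev/s = 14.5498 rpm

value=14.55 rpm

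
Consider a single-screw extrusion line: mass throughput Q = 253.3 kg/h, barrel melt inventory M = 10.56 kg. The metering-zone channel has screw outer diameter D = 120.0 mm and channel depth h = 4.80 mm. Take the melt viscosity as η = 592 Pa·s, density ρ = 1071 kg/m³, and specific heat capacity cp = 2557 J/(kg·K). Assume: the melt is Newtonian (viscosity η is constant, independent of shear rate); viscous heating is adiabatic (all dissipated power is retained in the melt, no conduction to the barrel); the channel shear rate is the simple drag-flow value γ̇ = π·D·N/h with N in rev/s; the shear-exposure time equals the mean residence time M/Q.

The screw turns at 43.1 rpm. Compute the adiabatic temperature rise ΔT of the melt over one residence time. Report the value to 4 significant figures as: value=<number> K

value=103.3 K

Q_s = Q / 3600 = 253.3 / 3600 = 0.0703611 kg/s
Mean residence time: t_res = M/Q_s = 10.56 kg / 0.0703611 kg/s = 150.083 s
Convert to SI: D = 0.12 m, h = 0.0048 m, N = 43.1/60 = 0.718333 rev/s
γ̇ = π·D·N / h = π · 0.12 · 0.718333 / 0.0048 = 56.4178 s⁻¹
ΔT = η·γ̇²·t_res / (ρ·cp) = 592 · (56.4178)² · 150.083 / (1071 · 2557) = 103.268 K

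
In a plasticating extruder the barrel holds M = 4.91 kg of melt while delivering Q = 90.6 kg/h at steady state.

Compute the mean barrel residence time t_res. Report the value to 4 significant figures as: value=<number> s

value=195.1 s

Throughput in SI: Q_s = 90.6 kg/h ÷ 3600 s/h = 0.0251667 kg/s
Mean residence time: t_res = M/Q_s = 4.91 kg / 0.0251667 kg/s = 195.099 s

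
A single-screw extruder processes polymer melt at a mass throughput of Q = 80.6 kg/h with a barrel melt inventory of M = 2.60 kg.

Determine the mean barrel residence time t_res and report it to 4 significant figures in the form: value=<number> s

value=116.1 s

Convert throughput: Q = 80.6 kg/h = 80.6/3600 = 0.0223889 kg/s
t_res = M / Q_s = 2.60 / 0.0223889 = 116.129 s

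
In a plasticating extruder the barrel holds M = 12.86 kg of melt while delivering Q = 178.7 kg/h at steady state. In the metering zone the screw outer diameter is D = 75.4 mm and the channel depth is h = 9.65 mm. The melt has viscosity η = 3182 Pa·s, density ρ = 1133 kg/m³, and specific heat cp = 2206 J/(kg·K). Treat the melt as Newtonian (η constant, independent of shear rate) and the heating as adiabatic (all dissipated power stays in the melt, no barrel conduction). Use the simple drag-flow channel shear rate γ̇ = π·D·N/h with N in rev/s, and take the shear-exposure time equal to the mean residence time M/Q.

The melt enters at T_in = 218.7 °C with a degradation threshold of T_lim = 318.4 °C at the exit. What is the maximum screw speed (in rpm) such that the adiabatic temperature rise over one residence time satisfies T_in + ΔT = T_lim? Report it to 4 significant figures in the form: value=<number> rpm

value=42.50 rpm

Q_s = Q / 3600 = 178.7 / 3600 = 0.0496389 kg/s
t_res = M / Q_s = 12.86 ÷ 0.0496389 = 259.071 s
D = 75.4 mm = 0.0754 m;  h = 9.65 mm = 0.00965 m
ΔT_a = T_lim − T_in = 318.4 − 218.7 = 99.7 K
Invert ΔT = ηγ̇²t_res/(ρcp) for γ̇: γ̇_max² = ΔT_a ρ cp / (η t_res) = 99.7·1133·2206 / (3182·259.071) = 302.281 s⁻²
γ̇_max = √302.281 = 17.3862 s⁻¹
Solve γ̇ = πDN/h for N: N_max = γ̇_max·h/(π·D) = 17.3862 × 0.00965 / (π × 0.0754) = 0.708291 rev/s = 42.4975 rpm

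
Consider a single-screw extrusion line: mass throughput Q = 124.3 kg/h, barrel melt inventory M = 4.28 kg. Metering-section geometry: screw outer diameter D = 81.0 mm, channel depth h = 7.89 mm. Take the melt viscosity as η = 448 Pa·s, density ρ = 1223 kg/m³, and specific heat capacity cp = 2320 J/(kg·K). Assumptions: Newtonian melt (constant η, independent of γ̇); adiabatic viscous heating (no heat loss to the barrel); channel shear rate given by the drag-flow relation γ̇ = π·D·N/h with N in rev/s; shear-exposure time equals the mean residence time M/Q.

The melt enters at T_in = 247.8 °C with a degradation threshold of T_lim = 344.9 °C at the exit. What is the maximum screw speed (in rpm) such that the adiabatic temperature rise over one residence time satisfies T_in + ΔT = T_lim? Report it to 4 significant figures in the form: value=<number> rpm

value=131.0 rpm

Throughput in SI: Q_s = 124.3 kg/h ÷ 3600 s/h = 0.0345278 kg/s
Mean residence time: t_res = M/Q_s = 4.28 kg / 0.0345278 kg/s = 123.958 s
D = 81.0 mm = 0.081 m;  h = 7.89 mm = 0.00789 m
ΔT_a = T_lim − T_in = 344.9 − 247.8 = 97.1 K
γ̇_max² = ΔT_a·ρ·cp / (η·t_res) = [97.1 × 1223 × 2320] / [448 × 123.958] = 4961.13 s⁻²
γ̇_max = √4961.13 = 70.4353 s⁻¹
N_max = γ̇_max·h / (π·D) = 70.4353 · 0.00789 / (π · 0.081) = 2.1839 rev/s = 131.034 rpm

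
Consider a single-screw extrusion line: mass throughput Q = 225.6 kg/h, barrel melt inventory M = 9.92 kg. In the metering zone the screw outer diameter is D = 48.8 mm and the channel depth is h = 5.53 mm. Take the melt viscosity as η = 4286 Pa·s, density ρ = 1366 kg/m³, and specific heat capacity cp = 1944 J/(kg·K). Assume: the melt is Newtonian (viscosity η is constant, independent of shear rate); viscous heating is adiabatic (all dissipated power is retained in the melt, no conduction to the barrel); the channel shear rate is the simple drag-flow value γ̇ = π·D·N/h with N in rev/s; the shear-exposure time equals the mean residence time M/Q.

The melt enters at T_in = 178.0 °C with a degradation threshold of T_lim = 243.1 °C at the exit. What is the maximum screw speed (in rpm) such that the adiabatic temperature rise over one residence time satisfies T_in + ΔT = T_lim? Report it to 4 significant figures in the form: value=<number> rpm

Convert throughput: Q = 225.6 kg/h = 225.6/3600 = 0.0626667 kg/s
Mean residence time: t_res = M/Q_s = 9.92 kg / 0.0626667 kg/s = 158.298 s
Convert to metres: D = 0.0488 m, h = 0.00553 m
Allowable rise: ΔT_a = T_lim − T_in = 243.1 − 178.0 = 65.1 K
γ̇_max² = ΔT_a·ρ·cp/(η·t_res) = 65.1·1366·1944/(4286·158.298) = 254.801 s⁻²
Take the square root: γ̇_max = √(254.801) = 15.9625 s⁻¹
Solve γ̇ = πDN/h for N: N_max = γ̇_max·h/(π·D) = 15.9625 × 0.00553 / (π × 0.0488) = 0.575779 rev/s = 34.5467 rpm

value=34.55 rpm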